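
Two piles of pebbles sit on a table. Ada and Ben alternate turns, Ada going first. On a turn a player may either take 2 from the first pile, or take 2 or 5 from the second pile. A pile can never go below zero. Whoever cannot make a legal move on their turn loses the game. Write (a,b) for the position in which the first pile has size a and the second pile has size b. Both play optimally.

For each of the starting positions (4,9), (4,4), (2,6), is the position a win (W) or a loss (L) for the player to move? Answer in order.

(4,9): W, (4,4): L, (2,6): L

Classify positions by backward induction: terminal positions (no move available) are L. From any other position, the mover wins iff some move reaches an L.
No move ever increases a pile, so every position that can arise here has a ≤ 4 and b ≤ 9; it is enough to label the cells with 0 ≤ a ≤ 4 and 0 ≤ b ≤ 9.
Every move lowers a or b (never raises either), so fill the grid row by row in increasing a, and left to right within a row: each cell's successors are then already labelled.
      b=0  b=1  b=2  b=3  b=4  b=5  b=6  b=7  b=8  b=9
a=0:    L    L    W    W    L    W    W    L    L    W
a=1:    L    L    W    W    L    W    W    L    L    W
a=2:    W    W    L    L    W    W    L    W    W    L
a=3:    W    W    L    L    W    W    L    W    W    L
a=4:    L    L    W    W    L    W    W    L    L    W
Cells with no legal move (terminal, hence L): (0,0), (0,1), (1,0), (1,1).
The remaining L cells, each justified by listing all of its moves:
(0,4): only reaches (0,2)(W), which is W → L
(0,7): only reaches (0,5)(W), (0,2)(W), all W → L
(0,8): only reaches (0,6)(W), (0,3)(W), all W → L
(1,4): only reaches (1,2)(W), which is W → L
(1,7): only reaches (1,5)(W), (1,2)(W), all W → L
(1,8): only reaches (1,6)(W), (1,3)(W), all W → L
(2,2): only reaches (0,2)(W), (2,0)(W), all W → L
(2,3): only reaches (0,3)(W), (2,1)(W), all W → L
(2,6): only reaches (0,6)(W), (2,4)(W), (2,1)(W), all W → L
(2,9): only reaches (0,9)(W), (2,7)(W), (2,4)(W), all W → L
(3,2): only reaches (1,2)(W), (3,0)(W), all W → L
(3,3): only reaches (1,3)(W), (3,1)(W), all W → L
(3,6): only reaches (1,6)(W), (3,4)(W), (3,1)(W), all W → L
(3,9): only reaches (1,9)(W), (3,7)(W), (3,4)(W), all W → L
(4,0): only reaches (2,0)(W), which is W → L
(4,1): only reaches (2,1)(W), which is W → L
(4,4): only reaches (2,4)(W), (4,2)(W), all W → L
(4,7): only reaches (2,7)(W), (4,5)(W), (4,2)(W), all W → L
(4,8): only reaches (2,8)(W), (4,6)(W), (4,3)(W), all W → L
Every other cell has at least one move into one of the L cells above, so it is W.
(4,9): the move to (2,9) reaches an L cell, so W
(4,4): one of the L cells justified above, so L
(2,6): one of the L cells justified above, so L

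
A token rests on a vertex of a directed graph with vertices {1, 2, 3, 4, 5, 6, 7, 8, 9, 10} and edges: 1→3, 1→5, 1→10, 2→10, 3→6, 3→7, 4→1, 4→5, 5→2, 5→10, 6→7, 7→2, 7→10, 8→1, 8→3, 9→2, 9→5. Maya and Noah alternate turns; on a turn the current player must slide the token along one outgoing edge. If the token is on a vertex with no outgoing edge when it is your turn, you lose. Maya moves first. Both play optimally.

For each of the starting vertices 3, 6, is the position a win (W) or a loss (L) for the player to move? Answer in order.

3: W, 6: L

Use the standard recursion: the mover loses at a terminal position; elsewhere, the mover wins exactly when some move hands the opponent an L position.
Every edge goes from a vertex to one that appears earlier in the order 10, 2, 5, 7, 9, 6, 3, 1, 8, 4, so processing vertices in that order labels each vertex after all of its successors.
10: no outgoing edge → L
2: W (go to 10, an L position)
5: W (go to 10, an L position)
7: W (go to 10, an L position)
9: L (options 5(W), 2(W) are all W)
6: L (sole option 7(W) is W)
3: W (go to 6, an L position)
1: W (go to 10, an L position)
8: L (options 1(W), 3(W) are all W)
4: L (options 1(W), 5(W) are all W)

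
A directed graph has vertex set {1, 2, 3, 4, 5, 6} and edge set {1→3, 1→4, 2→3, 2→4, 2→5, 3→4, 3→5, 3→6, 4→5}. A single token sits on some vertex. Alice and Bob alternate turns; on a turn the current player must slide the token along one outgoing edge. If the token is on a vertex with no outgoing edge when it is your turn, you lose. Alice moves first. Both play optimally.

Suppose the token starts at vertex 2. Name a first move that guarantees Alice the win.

Label each position W (a win for the player to move) or L (a loss). A position with no legal move is L; any other position is W exactly when some move reaches an L, and L when every move reaches a W.
Every edge goes from a vertex to one that appears earlier in the order 5, 6, 4, 3, 2, 1, so processing vertices in that order labels each vertex after all of its successors.
5: no outgoing edge → L
6: no outgoing edge → L
4: reaches L-position 5 → W
3: reaches L-position 6 → W
2: reaches L-position 5 → W
1: only reaches 3(W), 4(W), all W → L
From 2, the L positions reachable in one move are: 5.

Move to 5.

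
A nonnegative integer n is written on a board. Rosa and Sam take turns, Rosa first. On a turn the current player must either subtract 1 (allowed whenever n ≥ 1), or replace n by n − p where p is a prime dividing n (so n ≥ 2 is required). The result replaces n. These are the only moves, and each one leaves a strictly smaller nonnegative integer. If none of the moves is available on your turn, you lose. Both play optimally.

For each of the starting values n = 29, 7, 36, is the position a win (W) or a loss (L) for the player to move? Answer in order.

29: W, 7: W, 36: L

Label each position W (a win for the player to move) or L (a loss). A position with no legal move is L; any other position is W exactly when some move reaches an L, and L when every move reaches a W.
n=0: no move → L
n=1: can move to 0, which is L ⇒ W
n=2: can move to 0, which is L ⇒ W
n=3: can move to 0, which is L ⇒ W
n=4: moves to 2(W), 3(W); every one is W ⇒ L
n=5: can move to 0, which is L ⇒ W
n=6: can move to 4, which is L ⇒ W
n=7: can move to 0, which is L ⇒ W
n=8: moves to 6(W), 7(W); every one is W ⇒ L
n=9: can move to 8, which is L ⇒ W
n=10: can move to 8, which is L ⇒ W
n=11: can move to 0, which is L ⇒ W
n=12: moves to 9(W), 10(W), 11(W); every one is W ⇒ L
n=13: can move to 0, which is L ⇒ W
n=14: can move to 12, which is L ⇒ W
n=15: can move to 12, which is L ⇒ W
n=16: moves to 14(W), 15(W); every one is W ⇒ L
n=17: can move to 0, which is L ⇒ W
n=18: can move to 16, which is L ⇒ W
n=19: can move to 0, which is L ⇒ W
n=20: moves to 15(W), 18(W), 19(W); every one is W ⇒ L
n=21: can move to 20, which is L ⇒ W
n=22: can move to 20, which is L ⇒ W
n=23: can move to 0, which is L ⇒ W
n=24: moves to 21(W), 22(W), 23(W); every one is W ⇒ L
n=25: can move to 20, which is L ⇒ W
n=26: can move to 24, which is L ⇒ W
n=27: can move to 24, which is L ⇒ W
n=28: moves to 21(W), 26(W), 27(W); every one is W ⇒ L
n=29: can move to 0, which is L ⇒ W
n=30: can move to 28, which is L ⇒ W
n=31: can move to 0, which is L ⇒ W
n=32: moves to 30(W), 31(W); every one is W ⇒ L
n=33: can move to 32, which is L ⇒ W
n=34: can move to 32, which is L ⇒ W
n=35: can move to 28, which is L ⇒ W
n=36: moves to 33(W), 34(W), 35(W); every one is W ⇒ L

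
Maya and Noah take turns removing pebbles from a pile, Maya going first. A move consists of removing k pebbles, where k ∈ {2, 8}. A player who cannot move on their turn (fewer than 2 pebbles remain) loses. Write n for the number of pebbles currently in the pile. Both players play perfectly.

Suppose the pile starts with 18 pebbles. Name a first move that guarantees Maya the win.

Use the standard recursion: the mover loses at a terminal position; elsewhere, the mover wins exactly when some move hands the opponent an L position.
n=0: no move → L
n=1: no move → L
n=2: reaches L-position 0 → W
n=3: reaches L-position 1 → W
n=4: only reaches 2(W), which is W → L
n=5: only reaches 3(W), which is W → L
n=6: reaches L-position 4 → W
n=7: reaches L-position 5 → W
n=8: reaches L-position 0 → W
n=9: reaches L-position 1 → W
n=10: only reaches 8(W), 2(W), all W → L
n=11: only reaches 9(W), 3(W), all W → L
n=12: reaches L-position 10 → W
n=13: reaches L-position 11 → W
n=14: only reaches 12(W), 6(W), all W → L
n=15: only reaches 13(W), 7(W), all W → L
n=16: reaches L-position 14 → W
n=17: reaches L-position 15 → W
n=18: reaches L-position 10 → W
From 18, the L positions reachable in one move are: 10.

Remove 8, leaving 10.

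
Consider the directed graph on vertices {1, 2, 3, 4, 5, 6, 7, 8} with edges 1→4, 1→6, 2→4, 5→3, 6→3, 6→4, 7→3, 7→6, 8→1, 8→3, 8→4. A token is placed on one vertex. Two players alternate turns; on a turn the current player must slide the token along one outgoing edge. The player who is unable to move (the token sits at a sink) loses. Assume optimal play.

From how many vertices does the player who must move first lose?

Label each position W (a win for the player to move) or L (a loss). A position with no legal move is L; any other position is W exactly when some move reaches an L, and L when every move reaches a W.
Every edge goes from a vertex to one that appears earlier in the order 4, 3, 6, 7, 1, 8, 5, 2, so processing vertices in that order labels each vertex after all of its successors.
4: no outgoing edge → L
3: no outgoing edge → L
6: →3(L), so W
7: →3(L), so W
1: →4(L), so W
8: →3(L), so W
5: →3(L), so W
2: →4(L), so W
The L vertices are 3, 4; that is 2 in all.

2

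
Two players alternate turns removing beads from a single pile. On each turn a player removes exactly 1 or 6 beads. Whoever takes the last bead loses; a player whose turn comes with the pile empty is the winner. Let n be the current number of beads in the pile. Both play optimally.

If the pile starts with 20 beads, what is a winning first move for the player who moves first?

Compute win/loss labels from the base case upward. A position with no move is W. Any other position is W if it can reach an L in one move, else L.
n=0: no move; the opponent has just taken the last bead and therefore loses → W
n=1: →0(W) only, which is W, so L
n=2: →1(L), so W
n=3: →2(W) only, which is W, so L
n=4: →3(L), so W
n=5: →4(W) only, which is W, so L
n=6: →5(L), so W
n=7: →1(L), so W
n=8: →7(W), 2(W) — all W, so L
n=9: →8(L), so W
n=10: →9(W), 4(W) — all W, so L
n=11: →10(L), so W
n=12: →11(W), 6(W) — all W, so L
n=13: →12(L), so W
n=14: →8(L), so W
n=15: →14(W), 9(W) — all W, so L
n=16: →15(L), so W
n=17: →16(W), 11(W) — all W, so L
n=18: →17(L), so W
n=19: →18(W), 13(W) — all W, so L
n=20: →19(L), so W
From 20, the L positions reachable in one move are: 19.

Remove 1, leaving 19.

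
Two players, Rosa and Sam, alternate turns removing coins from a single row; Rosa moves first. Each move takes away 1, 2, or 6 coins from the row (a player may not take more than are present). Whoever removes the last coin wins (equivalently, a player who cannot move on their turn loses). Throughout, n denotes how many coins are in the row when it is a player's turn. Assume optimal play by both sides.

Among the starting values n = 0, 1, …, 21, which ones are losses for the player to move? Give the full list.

Classify positions by backward induction: terminal positions (no move available) are L. From any other position, the mover wins iff some move reaches an L.
n=0: no move → L
n=1: reaches L-position 0 → W
n=2: reaches L-position 0 → W
n=3: only reaches 2(W), 1(W), all W → L
n=4: reaches L-position 3 → W
n=5: reaches L-position 3 → W
n=6: reaches L-position 0 → W
n=7: only reaches 6(W), 5(W), 1(W), all W → L
n=8: reaches L-position 7 → W
n=9: reaches L-position 7 → W
n=10: only reaches 9(W), 8(W), 4(W), all W → L
n=11: reaches L-position 10 → W
n=12: reaches L-position 10 → W
n=13: reaches L-position 7 → W
n=14: only reaches 13(W), 12(W), 8(W), all W → L
n=15: reaches L-position 14 → W
n=16: reaches L-position 14 → W
n=17: only reaches 16(W), 15(W), 11(W), all W → L
n=18: reaches L-position 17 → W
n=19: reaches L-position 17 → W
n=20: reaches L-position 14 → W
n=21: only reaches 20(W), 19(W), 15(W), all W → L
Reading off the rows marked L gives the requested list; there are 7 such values of n.

0, 3, 7, 10, 14, 17, 21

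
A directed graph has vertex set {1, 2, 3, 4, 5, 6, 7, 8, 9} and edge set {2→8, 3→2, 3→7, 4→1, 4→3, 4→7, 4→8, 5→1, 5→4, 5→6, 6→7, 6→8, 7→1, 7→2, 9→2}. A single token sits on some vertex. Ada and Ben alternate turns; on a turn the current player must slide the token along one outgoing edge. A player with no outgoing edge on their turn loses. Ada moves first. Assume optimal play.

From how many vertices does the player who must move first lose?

Build the W/L table. Terminal = L. A non-terminal position is W if it has a move to some L; otherwise it is L.
Every edge goes from a vertex to one that appears earlier in the order 8, 1, 2, 9, 7, 3, 4, 6, 5, so processing vertices in that order labels each vertex after all of its successors.
8: no outgoing edge → L
1: no outgoing edge → L
2: →8(L), so W
9: →2(W) only, which is W, so L
7: →1(L), so W
3: →7(W), 2(W) — all W, so L
4: →3(L), so W
6: →8(L), so W
5: →1(L), so W
The L vertices are 1, 3, 8, 9; that is 4 in all.

4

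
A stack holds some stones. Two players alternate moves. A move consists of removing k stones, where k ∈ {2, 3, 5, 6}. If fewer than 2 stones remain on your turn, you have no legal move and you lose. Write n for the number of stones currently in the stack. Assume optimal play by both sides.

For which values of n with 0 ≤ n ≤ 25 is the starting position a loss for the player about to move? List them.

Work bottom-up. With no move the player to move loses. Otherwise the position is W if at least one move leads to an L position for the opponent, and L if every move leads to a W.
n=0: no move → L
n=1: no move → L
n=2: can move to 0, which is L ⇒ W
n=3: can move to 1, which is L ⇒ W
n=4: can move to 1, which is L ⇒ W
n=5: can move to 0, which is L ⇒ W
n=6: can move to 1, which is L ⇒ W
n=7: can move to 1, which is L ⇒ W
n=8: moves to 6(W), 5(W), 3(W), 2(W); every one is W ⇒ L
n=9: moves to 7(W), 6(W), 4(W), 3(W); every one is W ⇒ L
n=10: can move to 8, which is L ⇒ W
n=11: can move to 9, which is L ⇒ W
n=12: can move to 9, which is L ⇒ W
n=13: can move to 8, which is L ⇒ W
n=14: can move to 9, which is L ⇒ W
n=15: can move to 9, which is L ⇒ W
n=16: moves to 14(W), 13(W), 11(W), 10(W); every one is W ⇒ L
n=17: moves to 15(W), 14(W), 12(W), 11(W); every one is W ⇒ L
n=18: can move to 16, which is L ⇒ W
n=19: can move to 17, which is L ⇒ W
n=20: can move to 17, which is L ⇒ W
n=21: can move to 16, which is L ⇒ W
n=22: can move to 17, which is L ⇒ W
n=23: can move to 17, which is L ⇒ W
n=24: moves to 22(W), 21(W), 19(W), 18(W); every one is W ⇒ L
n=25: moves to 23(W), 22(W), 20(W), 19(W); every one is W ⇒ L
The losing starting values of n are exactly the entries labelled L in this table (8 of them).

0, 1, 8, 9, 16, 17, 24, 25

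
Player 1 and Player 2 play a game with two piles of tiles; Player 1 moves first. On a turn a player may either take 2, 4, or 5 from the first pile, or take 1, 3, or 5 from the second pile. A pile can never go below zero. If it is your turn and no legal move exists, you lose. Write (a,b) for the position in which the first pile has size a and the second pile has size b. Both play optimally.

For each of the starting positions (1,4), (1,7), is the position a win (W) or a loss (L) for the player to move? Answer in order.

Build the W/L table. Terminal = L. A non-terminal position is W if it has a move to some L; otherwise it is L.
No move ever increases a pile, so every position that can arise here has a ≤ 1 and b ≤ 7; it is enough to label the cells with 0 ≤ a ≤ 1 and 0 ≤ b ≤ 7.
Every move lowers a or b (never raises either), so fill the grid row by row in increasing a, and left to right within a row: each cell's successors are then already labelled.
      b=0  b=1  b=2  b=3  b=4  b=5  b=6  b=7
a=0:    L    W    L    W    L    W    L    W
a=1:    L    W    L    W    L    W    L    W
Cells with no legal move (terminal, hence L): (0,0), (1,0).
The remaining L cells, each justified by listing all of its moves:
(0,2): →(0,1)(W) only, which is W, so L
(0,4): →(0,3)(W), (0,1)(W) — all W, so L
(0,6): →(0,5)(W), (0,3)(W), (0,1)(W) — all W, so L
(1,2): →(1,1)(W) only, which is W, so L
(1,4): →(1,3)(W), (1,1)(W) — all W, so L
(1,6): →(1,5)(W), (1,3)(W), (1,1)(W) — all W, so L
Every other cell has at least one move into one of the L cells above, so it is W.
(1,4): one of the L cells justified above, so L
(1,7): the move to (1,6) reaches an L cell, so W

(1,4): L, (1,7): W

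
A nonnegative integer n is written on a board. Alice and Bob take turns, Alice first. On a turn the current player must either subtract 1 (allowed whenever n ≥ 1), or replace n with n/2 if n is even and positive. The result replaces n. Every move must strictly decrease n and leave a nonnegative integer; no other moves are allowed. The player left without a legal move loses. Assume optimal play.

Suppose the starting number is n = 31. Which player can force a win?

Build the W/L table. Terminal = L. A non-terminal position is W if it has a move to some L; otherwise it is L.
n=0: no move → L
n=1: W (go to 0, an L position)
n=2: L (sole option 1(W) is W)
n=3: W (go to 2, an L position)
n=4: W (go to 2, an L position)
n=5: L (sole option 4(W) is W)
n=6: W (go to 5, an L position)
n=7: L (sole option 6(W) is W)
n=8: W (go to 7, an L position)
n=9: L (sole option 8(W) is W)
n=10: W (go to 5, an L position)
n=11: L (sole option 10(W) is W)
n=12: W (go to 11, an L position)
n=13: L (sole option 12(W) is W)
n=14: W (go to 7, an L position)
n=15: L (sole option 14(W) is W)
n=16: W (go to 15, an L position)
n=17: L (sole option 16(W) is W)
n=18: W (go to 9, an L position)
n=19: L (sole option 18(W) is W)
n=20: W (go to 19, an L position)
n=21: L (sole option 20(W) is W)
n=22: W (go to 11, an L position)
n=23: L (sole option 22(W) is W)
n=24: W (go to 23, an L position)
n=25: L (sole option 24(W) is W)
n=26: W (go to 13, an L position)
n=27: L (sole option 26(W) is W)
n=28: W (go to 27, an L position)
n=29: L (sole option 28(W) is W)
n=30: W (go to 15, an L position)
n=31: L (sole option 30(W) is W)
The starting position 31 is L: whatever Alice does, the opponent receives a W position.

Bob wins.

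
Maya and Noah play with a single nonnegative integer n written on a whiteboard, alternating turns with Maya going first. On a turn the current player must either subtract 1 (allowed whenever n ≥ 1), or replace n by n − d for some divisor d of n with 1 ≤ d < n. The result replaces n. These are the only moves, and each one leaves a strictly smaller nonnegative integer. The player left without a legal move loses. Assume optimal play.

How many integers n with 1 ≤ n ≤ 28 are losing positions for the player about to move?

Compute win/loss labels from the base case upward. A position with no move is L. Any other position is W if it can reach an L in one move, else L.
n=0: no move → L
n=1: can move to 0, which is L ⇒ W
n=2: the only move is to 1(W), a W ⇒ L
n=3: can move to 2, which is L ⇒ W
n=4: can move to 2, which is L ⇒ W
n=5: the only move is to 4(W), a W ⇒ L
n=6: can move to 5, which is L ⇒ W
n=7: the only move is to 6(W), a W ⇒ L
n=8: can move to 7, which is L ⇒ W
n=9: moves to 6(W), 8(W); every one is W ⇒ L
n=10: can move to 5, which is L ⇒ W
n=11: the only move is to 10(W), a W ⇒ L
n=12: can move to 9, which is L ⇒ W
n=13: the only move is to 12(W), a W ⇒ L
n=14: can move to 7, which is L ⇒ W
n=15: moves to 10(W), 12(W), 14(W); every one is W ⇒ L
n=16: can move to 15, which is L ⇒ W
n=17: the only move is to 16(W), a W ⇒ L
n=18: can move to 9, which is L ⇒ W
n=19: the only move is to 18(W), a W ⇒ L
n=20: can move to 15, which is L ⇒ W
n=21: moves to 14(W), 18(W), 20(W); every one is W ⇒ L
n=22: can move to 11, which is L ⇒ W
n=23: the only move is to 22(W), a W ⇒ L
n=24: can move to 21, which is L ⇒ W
n=25: moves to 20(W), 24(W); every one is W ⇒ L
n=26: can move to 13, which is L ⇒ W
n=27: moves to 18(W), 24(W), 26(W); every one is W ⇒ L
n=28: can move to 21, which is L ⇒ W
L entries with 1 ≤ n ≤ 28 (n=0 is outside the asked range and is not counted): n = 2, 5, 7, 9, 11, 13, 15, 17, 19, 21, 23, 25, 27; that makes 13.

13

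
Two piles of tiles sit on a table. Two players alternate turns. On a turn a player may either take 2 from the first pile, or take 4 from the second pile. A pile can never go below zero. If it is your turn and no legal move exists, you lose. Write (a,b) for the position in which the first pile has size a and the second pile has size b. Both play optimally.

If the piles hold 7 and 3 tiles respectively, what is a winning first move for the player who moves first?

Move to (5,3).

Classify positions by backward induction: terminal positions (no move available) are L. From any other position, the mover wins iff some move reaches an L.
No move ever increases a pile, so every position that can arise here has a ≤ 7 and b ≤ 3; it is enough to label the cells with 0 ≤ a ≤ 7 and 0 ≤ b ≤ 3.
Every move lowers a or b (never raises either), so fill the grid row by row in increasing a, and left to right within a row: each cell's successors are then already labelled.
      b=0  b=1  b=2  b=3
a=0:    L    L    L    L
a=1:    L    L    L    L
a=2:    W    W    W    W
a=3:    W    W    W    W
a=4:    L    L    L    L
a=5:    L    L    L    L
a=6:    W    W    W    W
a=7:    W    W    W    W
Cells with no legal move (terminal, hence L): (0,0), (0,1), (0,2), (0,3), (1,0), (1,1), (1,2), (1,3).
The remaining L cells, each justified by listing all of its moves:
(4,0): only reaches (2,0)(W), which is W → L
(4,1): only reaches (2,1)(W), which is W → L
(4,2): only reaches (2,2)(W), which is W → L
(4,3): only reaches (2,3)(W), which is W → L
(5,0): only reaches (3,0)(W), which is W → L
(5,1): only reaches (3,1)(W), which is W → L
(5,2): only reaches (3,2)(W), which is W → L
(5,3): only reaches (3,3)(W), which is W → L
Every other cell has at least one move into one of the L cells above, so it is W.
From (7,3), the L positions reachable in one move are: (5,3).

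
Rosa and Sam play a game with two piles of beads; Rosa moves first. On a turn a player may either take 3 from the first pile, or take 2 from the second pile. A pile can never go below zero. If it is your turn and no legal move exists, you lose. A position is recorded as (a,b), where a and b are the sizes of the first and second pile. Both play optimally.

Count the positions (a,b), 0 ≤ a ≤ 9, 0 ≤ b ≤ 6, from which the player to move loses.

36

Label each position W (a win for the player to move) or L (a loss). A position with no legal move is L; any other position is W exactly when some move reaches an L, and L when every move reaches a W.
Every move lowers a or b (never raises either), so fill the grid row by row in increasing a, and left to right within a row: each cell's successors are then already labelled.
      b=0  b=1  b=2  b=3  b=4  b=5  b=6
a=0:    L    L    W    W    L    L    W
a=1:    L    L    W    W    L    L    W
a=2:    L    L    W    W    L    L    W
a=3:    W    W    L    L    W    W    L
a=4:    W    W    L    L    W    W    L
a=5:    W    W    L    L    W    W    L
a=6:    L    L    W    W    L    L    W
a=7:    L    L    W    W    L    L    W
a=8:    L    L    W    W    L    L    W
a=9:    W    W    L    L    W    W    L
Cells with no legal move (terminal, hence L): (0,0), (0,1), (1,0), (1,1), (2,0), (2,1).
The remaining L cells, each justified by listing all of its moves:
(0,4): L (sole option (0,2)(W) is W)
(0,5): L (sole option (0,3)(W) is W)
(1,4): L (sole option (1,2)(W) is W)
(1,5): L (sole option (1,3)(W) is W)
(2,4): L (sole option (2,2)(W) is W)
(2,5): L (sole option (2,3)(W) is W)
(3,2): L (options (0,2)(W), (3,0)(W) are all W)
(3,3): L (options (0,3)(W), (3,1)(W) are all W)
(3,6): L (options (0,6)(W), (3,4)(W) are all W)
(4,2): L (options (1,2)(W), (4,0)(W) are all W)
(4,3): L (options (1,3)(W), (4,1)(W) are all W)
(4,6): L (options (1,6)(W), (4,4)(W) are all W)
(5,2): L (options (2,2)(W), (5,0)(W) are all W)
(5,3): L (options (2,3)(W), (5,1)(W) are all W)
(5,6): L (options (2,6)(W), (5,4)(W) are all W)
(6,0): L (sole option (3,0)(W) is W)
(6,1): L (sole option (3,1)(W) is W)
(6,4): L (options (3,4)(W), (6,2)(W) are all W)
(6,5): L (options (3,5)(W), (6,3)(W) are all W)
(7,0): L (sole option (4,0)(W) is W)
(7,1): L (sole option (4,1)(W) is W)
(7,4): L (options (4,4)(W), (7,2)(W) are all W)
(7,5): L (options (4,5)(W), (7,3)(W) are all W)
(8,0): L (sole option (5,0)(W) is W)
(8,1): L (sole option (5,1)(W) is W)
(8,4): L (options (5,4)(W), (8,2)(W) are all W)
(8,5): L (options (5,5)(W), (8,3)(W) are all W)
(9,2): L (options (6,2)(W), (9,0)(W) are all W)
(9,3): L (options (6,3)(W), (9,1)(W) are all W)
(9,6): L (options (6,6)(W), (9,4)(W) are all W)
Every other cell has at least one move into one of the L cells above, so it is W.
L cells per row: a=0: 4, a=1: 4, a=2: 4, a=3: 3, a=4: 3, a=5: 3, a=6: 4, a=7: 4, a=8: 4, a=9: 3; total 36.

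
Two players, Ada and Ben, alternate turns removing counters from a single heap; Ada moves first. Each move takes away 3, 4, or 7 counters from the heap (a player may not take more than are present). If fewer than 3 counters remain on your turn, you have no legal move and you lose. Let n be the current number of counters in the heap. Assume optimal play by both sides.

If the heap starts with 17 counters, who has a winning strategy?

Classify positions by backward induction: terminal positions (no move available) are L. From any other position, the mover wins iff some move reaches an L.
n=0: no move → L
n=1: no move → L
n=2: no move → L
n=3: W (go to 0, an L position)
n=4: W (go to 1, an L position)
n=5: W (go to 2, an L position)
n=6: W (go to 2, an L position)
n=7: W (go to 0, an L position)
n=8: W (go to 1, an L position)
n=9: W (go to 2, an L position)
n=10: L (options 7(W), 6(W), 3(W) are all W)
n=11: L (options 8(W), 7(W), 4(W) are all W)
n=12: L (options 9(W), 8(W), 5(W) are all W)
n=13: W (go to 10, an L position)
n=14: W (go to 11, an L position)
n=15: W (go to 12, an L position)
n=16: W (go to 12, an L position)
n=17: W (go to 10, an L position)
From 17 Ada can remove 7, leaving 10, reaching an L position.

Ada wins.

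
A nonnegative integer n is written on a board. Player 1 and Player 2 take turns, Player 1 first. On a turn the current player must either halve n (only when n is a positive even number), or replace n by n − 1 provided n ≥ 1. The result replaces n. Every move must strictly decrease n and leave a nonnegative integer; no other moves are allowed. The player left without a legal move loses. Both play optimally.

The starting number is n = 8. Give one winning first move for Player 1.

Compute win/loss labels from the base case upward. A position with no move is L. Any other position is W if it can reach an L in one move, else L.
n=0: no move → L
n=1: reaches L-position 0 → W
n=2: only reaches 1(W), which is W → L
n=3: reaches L-position 2 → W
n=4: reaches L-position 2 → W
n=5: only reaches 4(W), which is W → L
n=6: reaches L-position 5 → W
n=7: only reaches 6(W), which is W → L
n=8: reaches L-position 7 → W
From 8, the L positions reachable in one move are: 7.

Move to 7.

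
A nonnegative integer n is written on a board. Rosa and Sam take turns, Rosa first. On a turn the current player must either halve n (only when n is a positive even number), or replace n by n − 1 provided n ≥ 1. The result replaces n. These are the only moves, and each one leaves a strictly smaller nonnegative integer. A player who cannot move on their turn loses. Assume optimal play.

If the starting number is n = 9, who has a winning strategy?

Classify positions by backward induction: terminal positions (no move available) are L. From any other position, the mover wins iff some move reaches an L.
n=0: no move → L
n=1: W (go to 0, an L position)
n=2: L (sole option 1(W) is W)
n=3: W (go to 2, an L position)
n=4: W (go to 2, an L position)
n=5: L (sole option 4(W) is W)
n=6: W (go to 5, an L position)
n=7: L (sole option 6(W) is W)
n=8: W (go to 7, an L position)
n=9: L (sole option 8(W) is W)
The starting position 9 is L: whatever Rosa does, the opponent receives a W position.

Sam wins.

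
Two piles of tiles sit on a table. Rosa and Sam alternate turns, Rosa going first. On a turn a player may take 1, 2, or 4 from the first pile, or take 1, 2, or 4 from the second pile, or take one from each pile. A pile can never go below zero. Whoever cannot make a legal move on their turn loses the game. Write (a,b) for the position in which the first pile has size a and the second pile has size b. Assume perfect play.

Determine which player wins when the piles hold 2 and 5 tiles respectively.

Rosa wins.

Label each position W (a win for the player to move) or L (a loss). A position with no legal move is L; any other position is W exactly when some move reaches an L, and L when every move reaches a W.
No move ever increases a pile, so every position that can arise here has a ≤ 2 and b ≤ 5; it is enough to label the cells with 0 ≤ a ≤ 2 and 0 ≤ b ≤ 5.
Every move lowers a or b (never raises either), so fill the grid row by row in increasing a, and left to right within a row: each cell's successors are then already labelled.
      b=0  b=1  b=2  b=3  b=4  b=5
a=0:    L    W    W    L    W    W
a=1:    W    W    L    W    W    L
a=2:    W    L    W    W    L    W
Cells with no legal move (terminal, hence L): (0,0).
The remaining L cells, each justified by listing all of its moves:
(0,3): moves to (0,2)(W), (0,1)(W); every one is W ⇒ L
(1,2): moves to (0,2)(W), (1,1)(W), (1,0)(W), (0,1)(W); every one is W ⇒ L
(1,5): moves to (0,5)(W), (1,4)(W), (1,3)(W), (1,1)(W), (0,4)(W); every one is W ⇒ L
(2,1): moves to (1,1)(W), (0,1)(W), (2,0)(W), (1,0)(W); every one is W ⇒ L
(2,4): moves to (1,4)(W), (0,4)(W), (2,3)(W), (2,2)(W), (2,0)(W), (1,3)(W); every one is W ⇒ L
Every other cell has at least one move into one of the L cells above, so it is W.
The starting position (2,5) is W: Rosa should move to (1,5), handing over an L position.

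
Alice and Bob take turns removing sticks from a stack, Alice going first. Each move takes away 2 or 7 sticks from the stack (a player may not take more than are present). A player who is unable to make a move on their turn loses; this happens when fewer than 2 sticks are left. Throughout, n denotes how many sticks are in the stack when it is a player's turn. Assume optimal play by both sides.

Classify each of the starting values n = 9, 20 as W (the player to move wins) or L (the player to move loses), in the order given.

Work bottom-up. With no move the player to move loses. Otherwise the position is W if at least one move leads to an L position for the opponent, and L if every move leads to a W.
n=0: no move → L
n=1: no move → L
n=2: W (go to 0, an L position)
n=3: W (go to 1, an L position)
n=4: L (sole option 2(W) is W)
n=5: L (sole option 3(W) is W)
n=6: W (go to 4, an L position)
n=7: W (go to 5, an L position)
n=8: W (go to 1, an L position)
n=9: L (options 7(W), 2(W) are all W)
n=10: L (options 8(W), 3(W) are all W)
n=11: W (go to 9, an L position)
n=12: W (go to 10, an L position)
n=13: L (options 11(W), 6(W) are all W)
n=14: L (options 12(W), 7(W) are all W)
n=15: W (go to 13, an L position)
n=16: W (go to 14, an L position)
n=17: W (go to 10, an L position)
n=18: L (options 16(W), 11(W) are all W)
n=19: L (options 17(W), 12(W) are all W)
n=20: W (go to 18, an L position)

9: L, 20: W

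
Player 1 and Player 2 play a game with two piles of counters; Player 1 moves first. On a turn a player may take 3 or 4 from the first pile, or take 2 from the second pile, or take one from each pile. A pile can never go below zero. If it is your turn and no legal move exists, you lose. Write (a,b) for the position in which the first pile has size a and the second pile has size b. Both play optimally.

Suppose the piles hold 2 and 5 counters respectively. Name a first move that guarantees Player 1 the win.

Build the W/L table. Terminal = L. A non-terminal position is W if it has a move to some L; otherwise it is L.
No move ever increases a pile, so every position that can arise here has a ≤ 2 and b ≤ 5; it is enough to label the cells with 0 ≤ a ≤ 2 and 0 ≤ b ≤ 5.
Every move lowers a or b (never raises either), so fill the grid row by row in increasing a, and left to right within a row: each cell's successors are then already labelled.
      b=0  b=1  b=2  b=3  b=4  b=5
a=0:    L    L    W    W    L    L
a=1:    L    W    W    L    L    W
a=2:    L    W    W    L    W    W
Cells with no legal move (terminal, hence L): (0,0), (0,1), (1,0), (2,0).
The remaining L cells, each justified by listing all of its moves:
(0,4): only reaches (0,2)(W), which is W → L
(0,5): only reaches (0,3)(W), which is W → L
(1,3): only reaches (1,1)(W), (0,2)(W), all W → L
(1,4): only reaches (1,2)(W), (0,3)(W), all W → L
(2,3): only reaches (2,1)(W), (1,2)(W), all W → L
Every other cell has at least one move into one of the L cells above, so it is W.
From (2,5), the L positions reachable in one move are: (2,3), (1,4). Any move reaching one of these is winning.

Move to (2,3).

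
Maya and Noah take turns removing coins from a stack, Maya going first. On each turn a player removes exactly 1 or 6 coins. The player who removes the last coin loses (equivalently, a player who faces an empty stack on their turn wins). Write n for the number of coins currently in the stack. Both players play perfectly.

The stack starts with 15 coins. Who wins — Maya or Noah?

Classify positions by backward induction: terminal positions (no move available) are W. From any other position, the mover wins iff some move reaches an L.
n=0: no move; the opponent has just taken the last coin and therefore loses → W
n=1: L (sole option 0(W) is W)
n=2: W (go to 1, an L position)
n=3: L (sole option 2(W) is W)
n=4: W (go to 3, an L position)
n=5: L (sole option 4(W) is W)
n=6: W (go to 5, an L position)
n=7: W (go to 1, an L position)
n=8: L (options 7(W), 2(W) are all W)
n=9: W (go to 8, an L position)
n=10: L (options 9(W), 4(W) are all W)
n=11: W (go to 10, an L position)
n=12: L (options 11(W), 6(W) are all W)
n=13: W (go to 12, an L position)
n=14: W (go to 8, an L position)
n=15: L (options 14(W), 9(W) are all W)
Every move from 15 reaches a W position, so the mover loses.

Noah wins.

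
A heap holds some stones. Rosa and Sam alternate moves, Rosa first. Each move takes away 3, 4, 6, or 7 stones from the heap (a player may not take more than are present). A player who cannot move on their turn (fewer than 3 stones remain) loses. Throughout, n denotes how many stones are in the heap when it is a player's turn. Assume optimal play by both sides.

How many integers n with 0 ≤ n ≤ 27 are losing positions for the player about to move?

9

Classify positions by backward induction: terminal positions (no move available) are L. From any other position, the mover wins iff some move reaches an L.
n=0: no move → L
n=1: no move → L
n=2: no move → L
n=3: can move to 0, which is L ⇒ W
n=4: can move to 1, which is L ⇒ W
n=5: can move to 2, which is L ⇒ W
n=6: can move to 2, which is L ⇒ W
n=7: can move to 1, which is L ⇒ W
n=8: can move to 2, which is L ⇒ W
n=9: can move to 2, which is L ⇒ W
n=10: moves to 7(W), 6(W), 4(W), 3(W); every one is W ⇒ L
n=11: moves to 8(W), 7(W), 5(W), 4(W); every one is W ⇒ L
n=12: moves to 9(W), 8(W), 6(W), 5(W); every one is W ⇒ L
n=13: can move to 10, which is L ⇒ W
n=14: can move to 11, which is L ⇒ W
n=15: can move to 12, which is L ⇒ W
n=16: can move to 12, which is L ⇒ W
n=17: can move to 11, which is L ⇒ W
n=18: can move to 12, which is L ⇒ W
n=19: can move to 12, which is L ⇒ W
n=20: moves to 17(W), 16(W), 14(W), 13(W); every one is W ⇒ L
n=21: moves to 18(W), 17(W), 15(W), 14(W); every one is W ⇒ L
n=22: moves to 19(W), 18(W), 16(W), 15(W); every one is W ⇒ L
n=23: can move to 20, which is L ⇒ W
n=24: can move to 21, which is L ⇒ W
n=25: can move to 22, which is L ⇒ W
n=26: can move to 22, which is L ⇒ W
n=27: can move to 21, which is L ⇒ W
L entries with 0 ≤ n ≤ 27: n = 0, 1, 2, 10, 11, 12, 20, 21, 22; that makes 9.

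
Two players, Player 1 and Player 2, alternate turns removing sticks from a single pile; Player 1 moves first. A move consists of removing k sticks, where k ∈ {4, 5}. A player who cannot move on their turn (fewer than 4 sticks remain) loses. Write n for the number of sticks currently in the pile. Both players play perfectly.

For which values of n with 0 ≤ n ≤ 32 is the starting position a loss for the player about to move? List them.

0, 1, 2, 3, 9, 10, 11, 12, 18, 19, 20, 21, 27, 28, 29, 30

Compute win/loss labels from the base case upward. A position with no move is L. Any other position is W if it can reach an L in one move, else L.
n=0: no move → L
n=1: no move → L
n=2: no move → L
n=3: no move → L
n=4: W (go to 0, an L position)
n=5: W (go to 1, an L position)
n=6: W (go to 2, an L position)
n=7: W (go to 3, an L position)
n=8: W (go to 3, an L position)
n=9: L (options 5(W), 4(W) are all W)
n=10: L (options 6(W), 5(W) are all W)
n=11: L (options 7(W), 6(W) are all W)
n=12: L (options 8(W), 7(W) are all W)
n=13: W (go to 9, an L position)
n=14: W (go to 10, an L position)
n=15: W (go to 11, an L position)
n=16: W (go to 12, an L position)
n=17: W (go to 12, an L position)
n=18: L (options 14(W), 13(W) are all W)
n=19: L (options 15(W), 14(W) are all W)
n=20: L (options 16(W), 15(W) are all W)
n=21: L (options 17(W), 16(W) are all W)
n=22: W (go to 18, an L position)
n=23: W (go to 19, an L position)
n=24: W (go to 20, an L position)
n=25: W (go to 21, an L position)
n=26: W (go to 21, an L position)
n=27: L (options 23(W), 22(W) are all W)
n=28: L (options 24(W), 23(W) are all W)
n=29: L (options 25(W), 24(W) are all W)
n=30: L (options 26(W), 25(W) are all W)
n=31: W (go to 27, an L position)
n=32: W (go to 28, an L position)
The losing starting values of n are exactly the entries labelled L in this table (16 of them).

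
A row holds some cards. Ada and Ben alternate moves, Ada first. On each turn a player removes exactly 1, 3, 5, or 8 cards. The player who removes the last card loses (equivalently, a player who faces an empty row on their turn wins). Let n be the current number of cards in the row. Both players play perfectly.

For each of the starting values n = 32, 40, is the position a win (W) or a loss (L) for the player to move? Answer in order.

32: W, 40: L

Work bottom-up. With no move the player to move wins. Otherwise the position is W if at least one move leads to an L position for the opponent, and L if every move leads to a W.
n=0: no move; the opponent has just taken the last card and therefore loses → W
n=1: only reaches 0(W), which is W → L
n=2: reaches L-position 1 → W
n=3: only reaches 2(W), 0(W), all W → L
n=4: reaches L-position 3 → W
n=5: only reaches 4(W), 2(W), 0(W), all W → L
n=6: reaches L-position 5 → W
n=7: only reaches 6(W), 4(W), 2(W), all W → L
n=8: reaches L-position 7 → W
n=9: reaches L-position 1 → W
n=10: reaches L-position 7 → W
n=11: reaches L-position 3 → W
n=12: reaches L-position 7 → W
n=13: reaches L-position 5 → W
n=14: only reaches 13(W), 11(W), 9(W), 6(W), all W → L
n=15: reaches L-position 14 → W
n=16: only reaches 15(W), 13(W), 11(W), 8(W), all W → L
n=17: reaches L-position 16 → W
n=18: only reaches 17(W), 15(W), 13(W), 10(W), all W → L
n=19: reaches L-position 18 → W
n=20: only reaches 19(W), 17(W), 15(W), 12(W), all W → L
n=21: reaches L-position 20 → W
n=22: reaches L-position 14 → W
n=23: reaches L-position 20 → W
n=24: reaches L-position 16 → W
n=25: reaches L-position 20 → W
n=26: reaches L-position 18 → W
n=27: only reaches 26(W), 24(W), 22(W), 19(W), all W → L
n=28: reaches L-position 27 → W
n=29: only reaches 28(W), 26(W), 24(W), 21(W), all W → L
n=30: reaches L-position 29 → W
n=31: only reaches 30(W), 28(W), 26(W), 23(W), all W → L
n=32: reaches L-position 31 → W
n=33: only reaches 32(W), 30(W), 28(W), 25(W), all W → L
n=34: reaches L-position 33 → W
n=35: reaches L-position 27 → W
n=36: reaches L-position 33 → W
n=37: reaches L-position 29 → W
n=38: reaches L-position 33 → W
n=39: reaches L-position 31 → W
n=40: only reaches 39(W), 37(W), 35(W), 32(W), all W → L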